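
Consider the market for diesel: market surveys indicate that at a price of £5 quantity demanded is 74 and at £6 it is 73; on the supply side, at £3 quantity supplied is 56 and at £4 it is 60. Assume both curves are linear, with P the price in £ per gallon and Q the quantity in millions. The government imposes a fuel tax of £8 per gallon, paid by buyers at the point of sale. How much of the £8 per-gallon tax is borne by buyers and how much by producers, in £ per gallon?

Demand slope: (73 − 74)/(6 − 5) = -1, so Qd = 79 − P.
Supply slope: (60 − 56)/(4 − 3) = 4, so Qs = 4P + 44.
Before the tax: set 79 − P = 4P + 44 → P* = £7, Q* = 72.
With the tax collected from buyers, demand (in seller-price terms) shifts: Qd = 79 − (P + 8).
New equilibrium: buyers pay £13.4, producers receive £5.4, Q = 65.6. (Wedge: Pb − Ps = 8.)
Burden on buyers: £6.4; on producers: £1.6. (They sum to £8.)
The less price-elastic side of the market bears the larger share of a per-unit tax.

Buyers bear £6.4 per gallon; producers bear £1.6 per gallon.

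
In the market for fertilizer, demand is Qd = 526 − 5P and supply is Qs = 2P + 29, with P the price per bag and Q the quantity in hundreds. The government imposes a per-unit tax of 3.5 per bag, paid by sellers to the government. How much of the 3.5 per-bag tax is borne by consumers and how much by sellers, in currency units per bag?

Consumers bear 1 per bag; sellers bear 2.5 per bag.

Without the tax, 526 − 5P = 2P + 29 gives 7P = 497, so P* = 71 and Q* = 171.
With the tax collected from sellers, supply shifts: Qs = 2(P − 3.5) + 29.
Solving gives Q = 166 with consumers paying 72 and sellers receiving 68.5 (the 3.5 wedge).
Burden on consumers: 1; on sellers: 2.5. (They sum to 3.5.)
The less price-elastic side of the market bears the larger share of a per-unit tax.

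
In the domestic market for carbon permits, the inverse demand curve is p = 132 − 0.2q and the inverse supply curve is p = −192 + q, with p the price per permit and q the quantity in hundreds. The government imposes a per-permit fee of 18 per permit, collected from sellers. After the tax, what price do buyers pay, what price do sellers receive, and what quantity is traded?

Buyers pay 81; sellers receive 63; quantity = 255.

Inverting to q(p) form: qd = 660 − 5p; qs = p + 192.
Without the tax, 660 − 5p = p + 192 gives 6p = 468, so p* = 78 and q* = 270.
With the tax collected from sellers, supply shifts: qs = (p − 18) + 192.
New equilibrium: buyers pay 81, sellers receive 63, q = 255. (Wedge: pb − ps = 18.)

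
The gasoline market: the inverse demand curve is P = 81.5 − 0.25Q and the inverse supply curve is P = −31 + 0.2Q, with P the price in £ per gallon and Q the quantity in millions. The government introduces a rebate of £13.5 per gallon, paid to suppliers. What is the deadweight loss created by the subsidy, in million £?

Deadweight loss = £202.5 million.

Rewrite in direct form: Qd = 326 − 4P and Qs = 5P + 155.
Without the subsidy, 326 − 4P = 5P + 155 gives 9P = 171, so P* = £19 and Q* = 250.
With a per-unit subsidy paid to suppliers, each receives P + 13.5 per unit sold, so supply becomes Qs = 5(P + 13.5) + 155.
Solving gives Q = 280 with consumers paying £11.5 and suppliers receiving £25 (the £13.5 wedge).
Quantity rises by |ΔQ| = |250 − 280| = 30.
DWL = ½ · t · |ΔQ| = ½ · 13.5 · 30 = £202.5.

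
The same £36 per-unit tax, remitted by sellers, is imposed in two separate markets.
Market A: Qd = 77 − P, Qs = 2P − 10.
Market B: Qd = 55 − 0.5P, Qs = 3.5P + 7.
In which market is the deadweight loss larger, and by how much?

Market A, by £148.5.

Market A: pre-tax P* = £29, Q* = 48; post-tax Q = 24; deadweight loss = £432.
Market B: pre-tax P* = £12, Q* = 49; post-tax Q = 33.25; deadweight loss = £283.5.
Difference: £432 vs £283.5 → market A is larger by £148.5.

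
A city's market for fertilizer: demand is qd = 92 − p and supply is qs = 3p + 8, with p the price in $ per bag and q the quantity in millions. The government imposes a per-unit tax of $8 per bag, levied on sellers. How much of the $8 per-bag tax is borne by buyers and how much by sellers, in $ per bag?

Before the tax: set 92 − p = 3p + 8 → p* = $21, q* = 71.
With the tax collected from sellers, supply shifts: qs = 3(p − 8) + 8.
Solving gives q = 65 with buyers paying $27 and sellers receiving $19 (the $8 wedge).
Burden on buyers: $6; on sellers: $2. (They sum to $8.)

Buyers bear $6 per bag; sellers bear $2 per bag.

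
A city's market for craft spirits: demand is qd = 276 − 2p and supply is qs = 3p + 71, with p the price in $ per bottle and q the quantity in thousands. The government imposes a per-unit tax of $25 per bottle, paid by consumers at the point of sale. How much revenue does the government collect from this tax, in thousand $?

Before the tax: set 276 − 2p = 3p + 71 → p* = $41, q* = 194.
With the tax collected from consumers, demand (in seller-price terms) shifts: qd = 276 − 2(p + 25).
Solving gives q = 164 with consumers paying $56 and sellers receiving $31 (the $25 wedge).
Revenue = t · Q = 25 · 164 = $4100.

Tax revenue = $4100 thousand.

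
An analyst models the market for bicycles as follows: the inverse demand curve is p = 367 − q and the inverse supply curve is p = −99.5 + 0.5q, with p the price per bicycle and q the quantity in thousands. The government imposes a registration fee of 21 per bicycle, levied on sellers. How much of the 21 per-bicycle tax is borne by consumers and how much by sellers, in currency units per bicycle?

Consumers bear 14 per bicycle; sellers bear 7 per bicycle.

Inverting to q(p) form: qd = 367 − p; qs = 2p + 199.
Without the tax, 367 − p = 2p + 199 gives 3p = 168, so p* = 56 and q* = 311.
With the tax collected from sellers, supply shifts: qs = 2(p − 21) + 199.
New equilibrium: consumers pay 70, sellers receive 49, q = 297. (Wedge: pb − ps = 21.)
Burden on consumers: 14; on sellers: 7. (They sum to 21.)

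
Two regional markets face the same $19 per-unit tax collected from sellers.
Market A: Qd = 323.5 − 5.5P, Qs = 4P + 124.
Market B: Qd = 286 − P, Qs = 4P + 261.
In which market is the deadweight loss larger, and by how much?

Market A: pre-tax P* = $21, Q* = 208; post-tax Q = 164; deadweight loss = $418.
Market B: pre-tax P* = $5, Q* = 281; post-tax Q = 265.8; deadweight loss = $144.4.
Difference: $418 vs $144.4 → market A is larger by $273.6.

Market A, by $273.6.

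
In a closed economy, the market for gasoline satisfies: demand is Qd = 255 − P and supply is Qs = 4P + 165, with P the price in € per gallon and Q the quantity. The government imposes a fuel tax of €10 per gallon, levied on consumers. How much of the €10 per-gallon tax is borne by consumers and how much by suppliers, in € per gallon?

Without the tax, 255 − P = 4P + 165 gives 5P = 90, so P* = €18 and Q* = 237.
With the tax collected from consumers, demand (in seller-price terms) shifts: Qd = 255 − (P + 10).
Solving gives Q = 229 with consumers paying €26 and suppliers receiving €16 (the €10 wedge).
Burden on consumers: €8; on suppliers: €2. (They sum to €10.)

Consumers bear €8 per gallon; suppliers bear €2 per gallon.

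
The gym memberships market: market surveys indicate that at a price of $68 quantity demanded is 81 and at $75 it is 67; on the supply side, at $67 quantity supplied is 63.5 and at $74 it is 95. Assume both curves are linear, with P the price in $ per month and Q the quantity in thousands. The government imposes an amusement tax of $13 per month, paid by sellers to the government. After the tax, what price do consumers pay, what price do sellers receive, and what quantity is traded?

Demand slope: (67 − 81)/(75 − 68) = -2, so Qd = 217 − 2P.
Supply slope: (95 − 63.5)/(74 − 67) = 4.5, so Qs = 4.5P − 238.
Without the tax, 217 − 2P = 4.5P − 238 gives 6.5P = 455, so P* = $70 and Q* = 77.
With the tax collected from sellers, supply shifts: Qs = 4.5(P − 13) − 238.
New equilibrium: consumers pay $79, sellers receive $66, Q = 59. (Wedge: Pb − Ps = 13.)

Consumers pay $79; sellers receive $66; quantity = 59.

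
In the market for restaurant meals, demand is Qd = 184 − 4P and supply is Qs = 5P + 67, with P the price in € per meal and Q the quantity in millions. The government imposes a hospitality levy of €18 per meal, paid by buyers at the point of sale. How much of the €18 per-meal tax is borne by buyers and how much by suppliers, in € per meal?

Buyers bear €10 per meal; suppliers bear €8 per meal.

Without the tax, 184 − 4P = 5P + 67 gives 9P = 117, so P* = €13 and Q* = 132.
With the tax collected from buyers, demand (in seller-price terms) shifts: Qd = 184 − 4(P + 18).
New equilibrium: buyers pay €23, suppliers receive €5, Q = 92. (Wedge: Pb − Ps = 18.)
Burden on buyers: €10; on suppliers: €8. (They sum to €18.)
The less price-elastic side of the market bears the larger share of a per-unit tax.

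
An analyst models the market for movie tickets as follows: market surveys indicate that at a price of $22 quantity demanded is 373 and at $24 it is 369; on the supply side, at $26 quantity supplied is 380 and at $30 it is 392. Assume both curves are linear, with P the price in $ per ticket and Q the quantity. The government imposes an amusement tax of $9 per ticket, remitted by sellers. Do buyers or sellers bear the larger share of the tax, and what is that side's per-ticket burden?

Buyers bear the larger share: $5.4 per ticket.

Demand slope: (369 − 373)/(24 − 22) = -2, so Qd = 417 − 2P.
Supply slope: (392 − 380)/(30 − 26) = 3, so Qs = 3P + 302.
Without the tax, 417 − 2P = 3P + 302 gives 5P = 115, so P* = $23 and Q* = 371.
With the tax collected from sellers, supply shifts: Qs = 3(P − 9) + 302.
New equilibrium: buyers pay $28.4, sellers receive $19.4, Q = 360.2. (Wedge: Pb − Ps = 9.)
Per-ticket burden: buyers $5.4, sellers $3.6.
Buyers take the larger share because demand is less price-elastic here (demand slope 2 vs supply slope 3).
The less price-elastic side of the market bears the larger share of a per-unit tax.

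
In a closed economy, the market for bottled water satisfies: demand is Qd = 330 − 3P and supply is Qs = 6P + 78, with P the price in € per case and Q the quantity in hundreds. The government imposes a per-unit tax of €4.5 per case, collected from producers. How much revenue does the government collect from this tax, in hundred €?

Tax revenue = €1066.5 hundred.

Without the tax, 330 − 3P = 6P + 78 gives 9P = 252, so P* = €28 and Q* = 246.
With the tax collected from producers, supply shifts: Qs = 6(P − 4.5) + 78.
New equilibrium: consumers pay €31, producers receive €26.5, Q = 237. (Wedge: Pb − Ps = 4.5.)
Revenue = t · Q = 4.5 · 237 = €1066.5.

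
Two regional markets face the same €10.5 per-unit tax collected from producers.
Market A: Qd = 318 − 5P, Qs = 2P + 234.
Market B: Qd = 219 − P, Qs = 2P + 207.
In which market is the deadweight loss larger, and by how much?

Market A, by €42.

Market A: pre-tax P* = €12, Q* = 258; post-tax Q = 243; deadweight loss = €78.75.
Market B: pre-tax P* = €4, Q* = 215; post-tax Q = 208; deadweight loss = €36.75.
Difference: €78.75 vs €36.75 → market A is larger by €42.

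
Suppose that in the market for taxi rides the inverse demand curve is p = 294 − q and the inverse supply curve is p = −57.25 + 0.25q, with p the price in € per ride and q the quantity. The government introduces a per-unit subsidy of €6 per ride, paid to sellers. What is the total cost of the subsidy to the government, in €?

Government outlay = €1714.8.

Inverting to q(p) form: qd = 294 − p; qs = 4p + 229.
Without the subsidy, 294 − p = 4p + 229 gives 5p = 65, so p* = €13 and q* = 281.
With a per-unit subsidy paid to sellers, each receives p + 6 per unit sold, so supply becomes qs = 4(p + 6) + 229.
Solving gives q = 285.8 with buyers paying €8.2 and sellers receiving €14.2 (the €6 wedge).
Outlay = t · Q = 6 · 285.8 = €1714.8.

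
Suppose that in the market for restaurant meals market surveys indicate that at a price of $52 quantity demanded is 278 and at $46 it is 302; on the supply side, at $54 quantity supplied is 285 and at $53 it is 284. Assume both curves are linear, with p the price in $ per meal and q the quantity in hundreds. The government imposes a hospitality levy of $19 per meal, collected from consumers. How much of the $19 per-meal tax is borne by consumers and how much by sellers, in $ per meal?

Demand slope: (302 − 278)/(46 − 52) = -4, so qd = 486 − 4p.
Supply slope: (284 − 285)/(53 − 54) = 1, so qs = p + 231.
Without the tax, 486 − 4p = p + 231 gives 5p = 255, so p* = $51 and q* = 282.
With the tax collected from consumers, demand (in seller-price terms) shifts: qd = 486 − 4(p + 19).
New equilibrium: consumers pay $54.8, sellers receive $35.8, q = 266.8. (Wedge: pb − ps = 19.)
Burden on consumers: $3.8; on sellers: $15.2. (They sum to $19.)
The less price-elastic side of the market bears the larger share of a per-unit tax.

Consumers bear $3.8 per meal; sellers bear $15.2 per meal.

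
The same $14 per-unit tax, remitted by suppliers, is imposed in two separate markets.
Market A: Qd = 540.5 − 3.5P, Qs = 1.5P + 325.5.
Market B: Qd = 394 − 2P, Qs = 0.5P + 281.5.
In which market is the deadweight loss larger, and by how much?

Market A, by $63.7.

Market A: pre-tax P* = $43, Q* = 390; post-tax Q = 375.3; deadweight loss = $102.9.
Market B: pre-tax P* = $45, Q* = 304; post-tax Q = 298.4; deadweight loss = $39.2.
Difference: $102.9 vs $39.2 → market A is larger by $63.7.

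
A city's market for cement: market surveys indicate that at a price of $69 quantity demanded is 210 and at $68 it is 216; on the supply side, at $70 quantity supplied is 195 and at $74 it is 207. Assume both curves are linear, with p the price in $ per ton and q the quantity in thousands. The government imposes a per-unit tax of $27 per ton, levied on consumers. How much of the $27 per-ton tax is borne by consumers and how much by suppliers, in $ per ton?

Consumers bear $9 per ton; suppliers bear $18 per ton.

Demand slope: (216 − 210)/(68 − 69) = -6, so qd = 624 − 6p.
Supply slope: (207 − 195)/(74 − 70) = 3, so qs = 3p − 15.
Before the tax: set 624 − 6p = 3p − 15 → p* = $71, q* = 198.
With the tax collected from consumers, demand (in seller-price terms) shifts: qd = 624 − 6(p + 27).
New equilibrium: consumers pay $80, suppliers receive $53, q = 144. (Wedge: pb − ps = 27.)
Burden on consumers: $9; on suppliers: $18. (They sum to $27.)
The less price-elastic side of the market bears the larger share of a per-unit tax.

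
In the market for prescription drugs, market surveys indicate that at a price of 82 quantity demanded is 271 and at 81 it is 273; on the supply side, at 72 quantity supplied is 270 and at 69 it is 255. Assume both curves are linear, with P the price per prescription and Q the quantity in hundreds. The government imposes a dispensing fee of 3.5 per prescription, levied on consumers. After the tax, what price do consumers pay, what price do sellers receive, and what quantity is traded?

Consumers pay 77.5; sellers receive 74; quantity = 280.

Demand slope: (273 − 271)/(81 − 82) = -2, so Qd = 435 − 2P.
Supply slope: (255 − 270)/(69 − 72) = 5, so Qs = 5P − 90.
Before the tax: set 435 − 2P = 5P − 90 → P* = 75, Q* = 285.
With the tax collected from consumers, demand (in seller-price terms) shifts: Qd = 435 − 2(P + 3.5).
Solving gives Q = 280 with consumers paying 77.5 and sellers receiving 74 (the 3.5 wedge).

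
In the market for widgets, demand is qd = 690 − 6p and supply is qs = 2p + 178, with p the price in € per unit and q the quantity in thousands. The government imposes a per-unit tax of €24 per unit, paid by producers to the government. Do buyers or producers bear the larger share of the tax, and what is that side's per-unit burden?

Before the tax: set 690 − 6p = 2p + 178 → p* = €64, q* = 306.
With the tax collected from producers, supply shifts: qs = 2(p − 24) + 178.
Solving gives q = 270 with buyers paying €70 and producers receiving €46 (the €24 wedge).
Per-unit burden: buyers €6, producers €18.
Producers take the larger share because supply is less price-elastic here (demand slope 6 vs supply slope 2).

Producers bear the larger share: €18 per unit.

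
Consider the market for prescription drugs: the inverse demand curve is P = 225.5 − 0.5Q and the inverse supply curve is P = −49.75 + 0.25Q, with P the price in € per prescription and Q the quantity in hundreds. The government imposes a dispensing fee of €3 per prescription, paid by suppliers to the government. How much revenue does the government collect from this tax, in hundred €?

Tax revenue = €1089 hundred.

Inverting to Q(P) form: Qd = 451 − 2P; Qs = 4P + 199.
Before the tax: set 451 − 2P = 4P + 199 → P* = €42, Q* = 367.
With the tax collected from suppliers, supply shifts: Qs = 4(P − 3) + 199.
New equilibrium: buyers pay €44, suppliers receive €41, Q = 363. (Wedge: Pb − Ps = 3.)
Revenue = t · Q = 3 · 363 = €1089.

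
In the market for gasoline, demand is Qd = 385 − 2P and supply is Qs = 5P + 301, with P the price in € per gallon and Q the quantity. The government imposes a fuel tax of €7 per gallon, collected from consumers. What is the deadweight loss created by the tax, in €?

Without the tax, 385 − 2P = 5P + 301 gives 7P = 84, so P* = €12 and Q* = 361.
With the tax collected from consumers, demand (in seller-price terms) shifts: Qd = 385 − 2(P + 7).
Solving gives Q = 351 with consumers paying €17 and producers receiving €10 (the €7 wedge).
Quantity falls by |ΔQ| = |361 − 351| = 10.
DWL = ½ · t · |ΔQ| = ½ · 7 · 10 = €35.

Deadweight loss = €35.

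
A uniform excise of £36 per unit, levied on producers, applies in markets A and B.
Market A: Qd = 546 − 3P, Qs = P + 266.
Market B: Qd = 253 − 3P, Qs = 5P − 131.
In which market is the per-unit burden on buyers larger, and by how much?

Market B, by £13.5.

Market A: pre-tax P* = £70, Q* = 336; post-tax Q = 309; per-unit burden on buyers = £9.
Market B: pre-tax P* = £48, Q* = 109; post-tax Q = 41.5; per-unit burden on buyers = £22.5.
Difference: £9 vs £22.5 → market B is larger by £13.5.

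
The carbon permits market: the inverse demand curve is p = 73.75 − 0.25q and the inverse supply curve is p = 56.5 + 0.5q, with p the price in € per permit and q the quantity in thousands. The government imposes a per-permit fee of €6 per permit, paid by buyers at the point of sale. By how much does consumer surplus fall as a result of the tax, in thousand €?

Rewrite in direct form: qd = 295 − 4p and qs = 2p − 113.
Before the tax: set 295 − 4p = 2p − 113 → p* = €68, q* = 23.
With the tax collected from buyers, demand (in seller-price terms) shifts: qd = 295 − 4(p + 6).
Solving gives q = 15 with buyers paying €70 and suppliers receiving €64 (the €6 wedge).
ΔCS is the trapezoid between Q = 15 and Q = 23 of height €2: ½ · (23 + 15) · 2 = €38.

Consumer surplus falls by €38 thousand.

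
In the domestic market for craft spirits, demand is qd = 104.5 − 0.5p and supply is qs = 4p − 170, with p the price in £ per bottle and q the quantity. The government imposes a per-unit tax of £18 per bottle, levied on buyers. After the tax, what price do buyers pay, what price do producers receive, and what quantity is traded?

Without the tax, 104.5 − 0.5p = 4p − 170 gives 4.5p = 274.5, so p* = £61 and q* = 74.
With the tax collected from buyers, demand (in seller-price terms) shifts: qd = 104.5 − 0.5(p + 18).
New equilibrium: buyers pay £77, producers receive £59, q = 66. (Wedge: pb − ps = 18.)
The less price-elastic side of the market bears the larger share of a per-unit tax.

Buyers pay £77; producers receive £59; quantity = 66.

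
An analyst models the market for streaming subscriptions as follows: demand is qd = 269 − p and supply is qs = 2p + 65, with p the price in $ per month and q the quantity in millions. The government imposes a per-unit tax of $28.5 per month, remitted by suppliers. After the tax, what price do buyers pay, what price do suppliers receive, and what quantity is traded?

Buyers pay $87; suppliers receive $58.5; quantity = 182.

Before the tax: set 269 − p = 2p + 65 → p* = $68, q* = 201.
With the tax collected from suppliers, supply shifts: qs = 2(p − 28.5) + 65.
New equilibrium: buyers pay $87, suppliers receive $58.5, q = 182. (Wedge: pb − ps = 28.5.)
The less price-elastic side of the market bears the larger share of a per-unit tax.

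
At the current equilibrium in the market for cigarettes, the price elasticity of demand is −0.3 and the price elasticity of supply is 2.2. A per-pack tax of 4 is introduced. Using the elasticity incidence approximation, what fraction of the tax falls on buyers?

Incidence ratio: buyers' share ≈ εs / (εs + |εd|) = 2.2 / (2.2 + 0.3) = 0.88.
Supply is the more elastic side, so buyers bear the larger share.

Buyers' share ≈ 0.88.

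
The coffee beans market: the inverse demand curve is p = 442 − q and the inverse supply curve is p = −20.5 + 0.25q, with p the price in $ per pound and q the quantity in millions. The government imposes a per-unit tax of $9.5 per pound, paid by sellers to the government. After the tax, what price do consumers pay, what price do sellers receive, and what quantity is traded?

Consumers pay $79.6; sellers receive $70.1; quantity = 362.4.

Rewrite in direct form: qd = 442 − p and qs = 4p + 82.
Before the tax: set 442 − p = 4p + 82 → p* = $72, q* = 370.
With the tax collected from sellers, supply shifts: qs = 4(p − 9.5) + 82.
New equilibrium: consumers pay $79.6, sellers receive $70.1, q = 362.4. (Wedge: pb − ps = 9.5.)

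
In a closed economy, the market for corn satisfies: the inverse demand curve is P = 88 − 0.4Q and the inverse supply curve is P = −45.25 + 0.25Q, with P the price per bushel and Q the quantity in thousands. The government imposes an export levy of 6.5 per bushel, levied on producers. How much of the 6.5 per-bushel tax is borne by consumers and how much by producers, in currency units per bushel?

Consumers bear 4 per bushel; producers bear 2.5 per bushel.

Rewrite in direct form: Qd = 220 − 2.5P and Qs = 4P + 181.
Without the tax, 220 − 2.5P = 4P + 181 gives 6.5P = 39, so P* = 6 and Q* = 205.
With the tax collected from producers, supply shifts: Qs = 4(P − 6.5) + 181.
New equilibrium: consumers pay 10, producers receive 3.5, Q = 195. (Wedge: Pb − Ps = 6.5.)
Burden on consumers: 4; on producers: 2.5. (They sum to 6.5.)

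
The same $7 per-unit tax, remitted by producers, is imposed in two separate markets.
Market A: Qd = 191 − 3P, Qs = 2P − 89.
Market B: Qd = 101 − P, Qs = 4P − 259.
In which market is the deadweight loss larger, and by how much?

Market A, by $9.8.

Market A: pre-tax P* = $56, Q* = 23; post-tax Q = 14.6; deadweight loss = $29.4.
Market B: pre-tax P* = $72, Q* = 29; post-tax Q = 23.4; deadweight loss = $19.6.
Difference: $29.4 vs $19.6 → market A is larger by $9.8.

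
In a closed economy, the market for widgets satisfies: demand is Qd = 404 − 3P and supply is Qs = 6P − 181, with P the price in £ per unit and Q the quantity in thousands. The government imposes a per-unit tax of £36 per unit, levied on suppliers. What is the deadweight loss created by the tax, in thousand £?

Deadweight loss = £1296 thousand.

Without the tax, 404 − 3P = 6P − 181 gives 9P = 585, so P* = £65 and Q* = 209.
With the tax collected from suppliers, supply shifts: Qs = 6(P − 36) − 181.
Solving gives Q = 137 with consumers paying £89 and suppliers receiving £53 (the £36 wedge).
Quantity falls by |ΔQ| = |209 − 137| = 72.
DWL = ½ · t · |ΔQ| = ½ · 36 · 72 = £1296.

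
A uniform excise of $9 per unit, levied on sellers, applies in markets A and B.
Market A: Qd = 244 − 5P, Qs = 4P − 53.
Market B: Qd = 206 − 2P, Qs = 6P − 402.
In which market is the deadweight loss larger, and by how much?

Market A, by $29.25.

Market A: pre-tax P* = $33, Q* = 79; post-tax Q = 59; deadweight loss = $90.
Market B: pre-tax P* = $76, Q* = 54; post-tax Q = 40.5; deadweight loss = $60.75.
Difference: $90 vs $60.75 → market A is larger by $29.25.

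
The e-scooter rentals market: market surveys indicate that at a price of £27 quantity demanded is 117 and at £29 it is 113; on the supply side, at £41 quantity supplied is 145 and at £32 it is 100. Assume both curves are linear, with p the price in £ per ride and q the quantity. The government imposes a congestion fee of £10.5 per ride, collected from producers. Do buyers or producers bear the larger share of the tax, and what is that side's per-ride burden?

Demand slope: (113 − 117)/(29 − 27) = -2, so qd = 171 − 2p.
Supply slope: (100 − 145)/(32 − 41) = 5, so qs = 5p − 60.
Without the tax, 171 − 2p = 5p − 60 gives 7p = 231, so p* = £33 and q* = 105.
With the tax collected from producers, supply shifts: qs = 5(p − 10.5) − 60.
Solving gives q = 90 with buyers paying £40.5 and producers receiving £30 (the £10.5 wedge).
Per-ride burden: buyers £7.5, producers £3.
Buyers take the larger share because demand is less price-elastic here (demand slope 2 vs supply slope 5).

Buyers bear the larger share: £7.5 per ride.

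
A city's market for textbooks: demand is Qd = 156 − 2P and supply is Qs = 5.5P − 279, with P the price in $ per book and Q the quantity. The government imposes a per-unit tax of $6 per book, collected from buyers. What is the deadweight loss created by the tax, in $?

Deadweight loss = $26.4.

Without the tax, 156 − 2P = 5.5P − 279 gives 7.5P = 435, so P* = $58 and Q* = 40.
With the tax collected from buyers, demand (in seller-price terms) shifts: Qd = 156 − 2(P + 6).
New equilibrium: buyers pay $62.4, suppliers receive $56.4, Q = 31.2. (Wedge: Pb − Ps = 6.)
Quantity falls by |ΔQ| = |40 − 31.2| = 8.8.
DWL = ½ · t · |ΔQ| = ½ · 6 · 8.8 = $26.4.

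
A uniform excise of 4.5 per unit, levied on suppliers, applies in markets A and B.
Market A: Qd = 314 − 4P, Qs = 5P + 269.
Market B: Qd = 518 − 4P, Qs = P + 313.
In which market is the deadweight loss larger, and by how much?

Market A: pre-tax P* = 5, Q* = 294; post-tax Q = 284; deadweight loss = 22.5.
Market B: pre-tax P* = 41, Q* = 354; post-tax Q = 350.4; deadweight loss = 8.1.
Difference: 22.5 vs 8.1 → market A is larger by 14.4.

Market A, by 14.4.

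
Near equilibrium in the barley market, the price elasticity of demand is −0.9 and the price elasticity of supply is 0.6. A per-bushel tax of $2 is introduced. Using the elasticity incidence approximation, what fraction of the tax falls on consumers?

Consumers' share ≈ 0.4.

Incidence ratio: consumers' share ≈ εs / (εs + |εd|) = 0.6 / (0.6 + 0.9) = 0.4.
Supply is the less elastic side, so consumers bear the smaller share.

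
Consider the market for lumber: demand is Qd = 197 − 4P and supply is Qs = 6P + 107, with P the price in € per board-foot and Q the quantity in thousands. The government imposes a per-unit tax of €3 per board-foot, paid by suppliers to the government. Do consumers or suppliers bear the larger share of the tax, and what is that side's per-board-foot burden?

Without the tax, 197 − 4P = 6P + 107 gives 10P = 90, so P* = €9 and Q* = 161.
With the tax collected from suppliers, supply shifts: Qs = 6(P − 3) + 107.
Solving gives Q = 153.8 with consumers paying €10.8 and suppliers receiving €7.8 (the €3 wedge).
Per-board-foot burden: consumers €1.8, suppliers €1.2.
Consumers take the larger share because demand is less price-elastic here (demand slope 4 vs supply slope 6).
The less price-elastic side of the market bears the larger share of a per-unit tax.

Consumers bear the larger share: €1.8 per board-foot.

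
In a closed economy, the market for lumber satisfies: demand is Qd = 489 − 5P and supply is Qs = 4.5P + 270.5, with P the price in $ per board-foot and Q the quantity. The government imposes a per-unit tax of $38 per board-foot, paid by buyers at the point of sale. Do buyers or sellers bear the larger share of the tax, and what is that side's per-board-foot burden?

Without the tax, 489 − 5P = 4.5P + 270.5 gives 9.5P = 218.5, so P* = $23 and Q* = 374.
With the tax collected from buyers, demand (in seller-price terms) shifts: Qd = 489 − 5(P + 38).
New equilibrium: buyers pay $41, sellers receive $3, Q = 284. (Wedge: Pb − Ps = 38.)
Per-board-foot burden: buyers $18, sellers $20.
Sellers take the larger share because supply is less price-elastic here (demand slope 5 vs supply slope 4.5).
The less price-elastic side of the market bears the larger share of a per-unit tax.

Sellers bear the larger share: $20 per board-foot.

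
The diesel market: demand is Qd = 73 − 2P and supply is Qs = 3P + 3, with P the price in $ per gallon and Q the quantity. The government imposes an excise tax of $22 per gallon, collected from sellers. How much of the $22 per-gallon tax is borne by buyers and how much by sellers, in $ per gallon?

Without the tax, 73 − 2P = 3P + 3 gives 5P = 70, so P* = $14 and Q* = 45.
With the tax collected from sellers, supply shifts: Qs = 3(P − 22) + 3.
New equilibrium: buyers pay $27.2, sellers receive $5.2, Q = 18.6. (Wedge: Pb − Ps = 22.)
Burden on buyers: $13.2; on sellers: $8.8. (They sum to $22.)
The less price-elastic side of the market bears the larger share of a per-unit tax.

Buyers bear $13.2 per gallon; sellers bear $8.8 per gallon.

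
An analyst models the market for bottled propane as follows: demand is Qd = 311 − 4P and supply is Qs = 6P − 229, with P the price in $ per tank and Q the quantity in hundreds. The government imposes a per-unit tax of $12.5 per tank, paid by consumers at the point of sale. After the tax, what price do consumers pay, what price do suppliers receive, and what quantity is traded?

Without the tax, 311 − 4P = 6P − 229 gives 10P = 540, so P* = $54 and Q* = 95.
With the tax collected from consumers, demand (in seller-price terms) shifts: Qd = 311 − 4(P + 12.5).
Solving gives Q = 65 with consumers paying $61.5 and suppliers receiving $49 (the $12.5 wedge).
The less price-elastic side of the market bears the larger share of a per-unit tax.

Consumers pay $61.5; suppliers receive $49; quantity = 65.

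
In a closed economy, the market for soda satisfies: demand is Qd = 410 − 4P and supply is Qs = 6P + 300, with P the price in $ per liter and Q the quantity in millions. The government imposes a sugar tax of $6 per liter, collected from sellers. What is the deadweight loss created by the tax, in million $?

Before the tax: set 410 − 4P = 6P + 300 → P* = $11, Q* = 366.
With the tax collected from sellers, supply shifts: Qs = 6(P − 6) + 300.
New equilibrium: buyers pay $14.6, sellers receive $8.6, Q = 351.6. (Wedge: Pb − Ps = 6.)
Quantity falls by |ΔQ| = |366 − 351.6| = 14.4.
DWL = ½ · t · |ΔQ| = ½ · 6 · 14.4 = $43.2.

Deadweight loss = $43.2 million.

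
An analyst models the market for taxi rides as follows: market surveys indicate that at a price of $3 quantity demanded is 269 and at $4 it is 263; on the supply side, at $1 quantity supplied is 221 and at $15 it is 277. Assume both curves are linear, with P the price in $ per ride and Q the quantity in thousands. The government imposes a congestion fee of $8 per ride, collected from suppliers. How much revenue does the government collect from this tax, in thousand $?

Demand slope: (263 − 269)/(4 − 3) = -6, so Qd = 287 − 6P.
Supply slope: (277 − 221)/(15 − 1) = 4, so Qs = 4P + 217.
Before the tax: set 287 − 6P = 4P + 217 → P* = $7, Q* = 245.
With the tax collected from suppliers, supply shifts: Qs = 4(P − 8) + 217.
New equilibrium: buyers pay $10.2, suppliers receive $2.2, Q = 225.8. (Wedge: Pb − Ps = 8.)
Revenue = t · Q = 8 · 225.8 = $1806.4.

Tax revenue = $1806.4 thousand.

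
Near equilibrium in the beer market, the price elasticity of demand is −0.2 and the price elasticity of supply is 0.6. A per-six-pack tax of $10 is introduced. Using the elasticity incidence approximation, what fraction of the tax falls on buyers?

Incidence ratio: buyers' share ≈ εs / (εs + |εd|) = 0.6 / (0.6 + 0.2) = 0.75.
Supply is the more elastic side, so buyers bear the larger share.

Buyers' share ≈ 0.75.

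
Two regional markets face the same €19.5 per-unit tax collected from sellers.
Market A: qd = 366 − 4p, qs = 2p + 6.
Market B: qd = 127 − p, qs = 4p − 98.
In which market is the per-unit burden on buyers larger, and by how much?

Market A: pre-tax p* = €60, q* = 126; post-tax q = 100; per-unit burden on buyers = €6.5.
Market B: pre-tax p* = €45, q* = 82; post-tax q = 66.4; per-unit burden on buyers = €15.6.
Difference: €6.5 vs €15.6 → market B is larger by €9.1.

Market B, by €9.1.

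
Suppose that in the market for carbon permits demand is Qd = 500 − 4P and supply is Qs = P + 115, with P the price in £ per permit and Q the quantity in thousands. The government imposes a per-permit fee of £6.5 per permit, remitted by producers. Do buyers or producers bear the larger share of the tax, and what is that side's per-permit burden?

Without the tax, 500 − 4P = P + 115 gives 5P = 385, so P* = £77 and Q* = 192.
With the tax collected from producers, supply shifts: Qs = (P − 6.5) + 115.
Solving gives Q = 186.8 with buyers paying £78.3 and producers receiving £71.8 (the £6.5 wedge).
Per-permit burden: buyers £1.3, producers £5.2.
Producers take the larger share because supply is less price-elastic here (demand slope 4 vs supply slope 1).
The less price-elastic side of the market bears the larger share of a per-unit tax.

Producers bear the larger share: £5.2 per permit.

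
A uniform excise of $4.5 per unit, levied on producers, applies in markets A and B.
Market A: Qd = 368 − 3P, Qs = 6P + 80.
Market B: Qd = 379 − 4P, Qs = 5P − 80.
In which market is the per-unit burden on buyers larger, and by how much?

Market A, by $0.5.

Market A: pre-tax P* = $32, Q* = 272; post-tax Q = 263; per-unit burden on buyers = $3.
Market B: pre-tax P* = $51, Q* = 175; post-tax Q = 165; per-unit burden on buyers = $2.5.
Difference: $3 vs $2.5 → market A is larger by $0.5.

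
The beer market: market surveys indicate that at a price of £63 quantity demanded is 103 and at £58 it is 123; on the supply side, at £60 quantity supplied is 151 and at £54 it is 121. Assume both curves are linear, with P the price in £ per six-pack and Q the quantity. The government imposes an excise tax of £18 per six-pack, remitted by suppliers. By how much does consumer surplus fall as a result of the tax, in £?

Demand slope: (123 − 103)/(58 − 63) = -4, so Qd = 355 − 4P.
Supply slope: (121 − 151)/(54 − 60) = 5, so Qs = 5P − 149.
Before the tax: set 355 − 4P = 5P − 149 → P* = £56, Q* = 131.
With the tax collected from suppliers, supply shifts: Qs = 5(P − 18) − 149.
New equilibrium: consumers pay £66, suppliers receive £48, Q = 91. (Wedge: Pb − Ps = 18.)
ΔCS is the trapezoid between Q = 91 and Q = 131 of height £10: ½ · (131 + 91) · 10 = £1110.

Consumer surplus falls by £1110.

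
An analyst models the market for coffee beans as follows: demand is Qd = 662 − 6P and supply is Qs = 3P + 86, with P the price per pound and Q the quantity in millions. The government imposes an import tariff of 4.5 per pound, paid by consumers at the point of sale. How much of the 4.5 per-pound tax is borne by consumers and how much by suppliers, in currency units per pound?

Consumers bear 1.5 per pound; suppliers bear 3 per pound.

Without the tax, 662 − 6P = 3P + 86 gives 9P = 576, so P* = 64 and Q* = 278.
With the tax collected from consumers, demand (in seller-price terms) shifts: Qd = 662 − 6(P + 4.5).
Solving gives Q = 269 with consumers paying 65.5 and suppliers receiving 61 (the 4.5 wedge).
Burden on consumers: 1.5; on suppliers: 3. (They sum to 4.5.)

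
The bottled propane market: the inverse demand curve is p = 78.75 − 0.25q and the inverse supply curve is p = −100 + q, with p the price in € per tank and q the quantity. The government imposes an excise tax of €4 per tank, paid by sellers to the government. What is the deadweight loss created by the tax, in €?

Inverting to q(p) form: qd = 315 − 4p; qs = p + 100.
Without the tax, 315 − 4p = p + 100 gives 5p = 215, so p* = €43 and q* = 143.
With the tax collected from sellers, supply shifts: qs = (p − 4) + 100.
New equilibrium: consumers pay €43.8, sellers receive €39.8, q = 139.8. (Wedge: pb − ps = 4.)
Quantity falls by |ΔQ| = |143 − 139.8| = 3.2.
DWL = ½ · t · |ΔQ| = ½ · 4 · 3.2 = €6.4.

Deadweight loss = €6.4.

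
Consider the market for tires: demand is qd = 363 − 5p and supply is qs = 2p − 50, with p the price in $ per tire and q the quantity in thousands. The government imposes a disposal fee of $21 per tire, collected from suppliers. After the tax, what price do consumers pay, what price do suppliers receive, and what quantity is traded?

Without the tax, 363 − 5p = 2p − 50 gives 7p = 413, so p* = $59 and q* = 68.
With the tax collected from suppliers, supply shifts: qs = 2(p − 21) − 50.
Solving gives q = 38 with consumers paying $65 and suppliers receiving $44 (the $21 wedge).
The less price-elastic side of the market bears the larger share of a per-unit tax.

Consumers pay $65; suppliers receive $44; quantity = 38.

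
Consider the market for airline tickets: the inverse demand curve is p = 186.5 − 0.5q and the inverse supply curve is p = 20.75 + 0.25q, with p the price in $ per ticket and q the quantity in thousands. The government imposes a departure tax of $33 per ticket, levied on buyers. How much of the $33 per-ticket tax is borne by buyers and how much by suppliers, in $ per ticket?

Buyers bear $22 per ticket; suppliers bear $11 per ticket.

Rewrite in direct form: qd = 373 − 2p and qs = 4p − 83.
Without the tax, 373 − 2p = 4p − 83 gives 6p = 456, so p* = $76 and q* = 221.
With the tax collected from buyers, demand (in seller-price terms) shifts: qd = 373 − 2(p + 33).
New equilibrium: buyers pay $98, suppliers receive $65, q = 177. (Wedge: pb − ps = 33.)
Burden on buyers: $22; on suppliers: $11. (They sum to $33.)
The less price-elastic side of the market bears the larger share of a per-unit tax.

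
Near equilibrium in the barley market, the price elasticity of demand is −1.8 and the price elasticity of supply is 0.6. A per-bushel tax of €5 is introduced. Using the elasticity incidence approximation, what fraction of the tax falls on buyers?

Incidence ratio: buyers' share ≈ εs / (εs + |εd|) = 0.6 / (0.6 + 1.8) = 0.25.
Supply is the less elastic side, so buyers bear the smaller share.

Buyers' share ≈ 0.25.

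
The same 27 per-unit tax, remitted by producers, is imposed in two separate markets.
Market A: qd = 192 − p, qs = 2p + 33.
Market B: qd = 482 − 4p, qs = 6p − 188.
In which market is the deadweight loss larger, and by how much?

Market A: pre-tax p* = 53, q* = 139; post-tax q = 121; deadweight loss = 243.
Market B: pre-tax p* = 67, q* = 214; post-tax q = 149.2; deadweight loss = 874.8.
Difference: 243 vs 874.8 → market B is larger by 631.8.

Market B, by 631.8.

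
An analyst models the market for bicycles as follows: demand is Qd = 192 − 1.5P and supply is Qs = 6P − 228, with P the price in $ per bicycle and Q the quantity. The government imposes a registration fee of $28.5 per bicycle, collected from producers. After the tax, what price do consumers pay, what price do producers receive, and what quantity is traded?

Consumers pay $78.8; producers receive $50.3; quantity = 73.8.

Before the tax: set 192 − 1.5P = 6P − 228 → P* = $56, Q* = 108.
With the tax collected from producers, supply shifts: Qs = 6(P − 28.5) − 228.
New equilibrium: consumers pay $78.8, producers receive $50.3, Q = 73.8. (Wedge: Pb − Ps = 28.5.)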